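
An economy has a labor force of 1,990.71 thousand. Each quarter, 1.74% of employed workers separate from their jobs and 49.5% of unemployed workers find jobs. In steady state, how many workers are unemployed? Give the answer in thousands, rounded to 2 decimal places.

Steady-state unemployment rate u* = s/(s+f) = 1.74/(1.74+49.5) = 0.033958.
Unemployed = u* × labor force = 0.033958 × 1,990.71 ≈ 67.60 thousand.

About 67.60 thousand are unemployed in steady state.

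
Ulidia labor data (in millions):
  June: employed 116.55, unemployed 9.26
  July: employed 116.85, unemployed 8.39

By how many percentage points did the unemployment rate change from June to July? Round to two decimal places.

June: labor force = 116.55 + 9.26 = 125.81; u = 9.26/125.81 = 7.36%.
July: labor force = 116.85 + 8.39 = 125.24; u = 8.39/125.24 = 6.70%.
Change = 6.70% − 7.36% = −0.66 pp.

The unemployment rate changed by −0.66 percentage points.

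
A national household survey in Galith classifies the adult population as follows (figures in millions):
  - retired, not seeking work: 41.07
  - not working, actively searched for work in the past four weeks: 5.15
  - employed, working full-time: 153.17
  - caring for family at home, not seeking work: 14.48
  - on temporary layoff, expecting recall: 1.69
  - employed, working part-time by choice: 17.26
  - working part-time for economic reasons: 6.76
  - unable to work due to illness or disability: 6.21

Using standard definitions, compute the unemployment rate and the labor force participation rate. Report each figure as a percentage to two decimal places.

Unemployment rate ≈ 3.72%; labor force participation rate ≈ 74.87%.

Employed = 153.17 + 17.26 + 6.76 = 177.19 million (anyone who worked, including part-time for economic reasons, counts as employed).
Unemployed = 5.15 + 1.69 = 6.84 million (jobless and actively searching, or on temporary layoff).
Labor force = 177.19 + 6.84 = 184.03 million.
Not in labor force = 41.07 + 14.48 + 6.21 = 61.76 million (those not working and not actively searching are outside the labor force).
Civilian working-age population = 184.03 + 61.76 = 245.79 million.
Unemployment rate = 6.84 / 184.03 = 3.72%.
Labor force participation rate = 184.03 / 245.79 = 74.87%.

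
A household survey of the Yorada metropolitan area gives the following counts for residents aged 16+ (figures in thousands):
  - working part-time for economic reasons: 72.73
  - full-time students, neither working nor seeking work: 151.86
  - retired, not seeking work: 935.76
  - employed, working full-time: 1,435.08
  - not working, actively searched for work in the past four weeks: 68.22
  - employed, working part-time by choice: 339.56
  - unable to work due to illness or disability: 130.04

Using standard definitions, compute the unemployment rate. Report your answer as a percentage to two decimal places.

Employed = 72.73 + 1,435.08 + 339.56 = 1,847.37 thousand (anyone who worked, including part-time for economic reasons, counts as employed).
Unemployed = 68.22 thousand.
Labor force = 1,847.37 + 68.22 = 1,915.59 thousand.
Unemployment rate = 68.22 / 1,915.59 = 3.56%.

Unemployment rate ≈ 3.56%.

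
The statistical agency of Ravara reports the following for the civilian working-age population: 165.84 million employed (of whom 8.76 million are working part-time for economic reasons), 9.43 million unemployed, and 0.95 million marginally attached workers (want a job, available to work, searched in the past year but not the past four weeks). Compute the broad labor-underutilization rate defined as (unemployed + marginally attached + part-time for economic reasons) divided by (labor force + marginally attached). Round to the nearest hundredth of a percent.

Labor force = 165.84 + 9.43 = 175.27 million.
Numerator = 9.43 + 0.95 + 8.76 = 19.14 million.
Denominator = 175.27 + 0.95 = 176.22 million.
Broad rate = 19.14 / 176.22 = 10.86%.

Broad underutilization rate ≈ 10.86%.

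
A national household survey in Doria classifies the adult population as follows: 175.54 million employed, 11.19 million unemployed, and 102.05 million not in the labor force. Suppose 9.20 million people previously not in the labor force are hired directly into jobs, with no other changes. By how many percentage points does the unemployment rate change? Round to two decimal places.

Initially, labor force = 175.54 + 11.19 = 186.73 million, so u = 11.19/186.73 = 5.99%.
After the change, employed and labor force both rise by 9.20; unemployed unchanged → E = 184.74, U = 11.19, labor force = 195.93 million.
New unemployment rate = 11.19 / 195.93 = 5.71%.
Change = 5.71% − 5.99% = −0.28 percentage points.

The unemployment rate changes by −0.28 percentage points.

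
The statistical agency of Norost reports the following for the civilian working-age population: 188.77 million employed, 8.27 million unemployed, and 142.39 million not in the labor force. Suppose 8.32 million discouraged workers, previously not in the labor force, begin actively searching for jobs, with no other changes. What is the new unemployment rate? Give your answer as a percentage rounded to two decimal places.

New unemployment rate ≈ 8.08%.

Initially, labor force = 188.77 + 8.27 = 197.04 million, so u = 8.27/197.04 = 4.20%.
After the change, unemployed and labor force both rise by 8.32 → E = 188.77, U = 16.59, labor force = 205.36 million.
New unemployment rate = 16.59 / 205.36 = 8.08%.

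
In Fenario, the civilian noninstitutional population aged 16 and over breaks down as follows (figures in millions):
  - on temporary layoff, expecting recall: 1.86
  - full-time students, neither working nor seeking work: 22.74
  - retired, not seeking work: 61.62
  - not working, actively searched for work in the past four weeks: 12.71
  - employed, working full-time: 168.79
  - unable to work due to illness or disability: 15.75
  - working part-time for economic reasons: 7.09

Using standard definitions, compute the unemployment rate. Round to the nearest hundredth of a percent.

Employed = 168.79 + 7.09 = 175.88 million (anyone who worked, including part-time for economic reasons, counts as employed).
Unemployed = 1.86 + 12.71 = 14.57 million (jobless and actively searching, or on temporary layoff).
Labor force = 175.88 + 14.57 = 190.45 million.
Unemployment rate = 14.57 / 190.45 = 7.65%.

Unemployment rate ≈ 7.65%.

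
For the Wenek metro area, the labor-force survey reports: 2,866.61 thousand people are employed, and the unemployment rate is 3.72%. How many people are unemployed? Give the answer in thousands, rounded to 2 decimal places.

Let U be the number unemployed. The labor force is E + U, and U/(E+U) = 0.0372.
So U = 0.0372 × 2,866.61 / (1 − 0.0372) = 106.6379 / 0.9628 ≈ 110.76 thousand.

About 110.76 thousand are unemployed.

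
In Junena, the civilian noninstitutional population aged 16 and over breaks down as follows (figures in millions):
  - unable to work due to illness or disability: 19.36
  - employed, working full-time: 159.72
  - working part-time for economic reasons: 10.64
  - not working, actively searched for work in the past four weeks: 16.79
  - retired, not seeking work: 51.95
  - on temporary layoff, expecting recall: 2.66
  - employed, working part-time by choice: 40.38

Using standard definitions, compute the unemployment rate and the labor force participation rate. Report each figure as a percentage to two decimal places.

Unemployment rate ≈ 8.45%; labor force participation rate ≈ 76.35%.

Employed = 159.72 + 10.64 + 40.38 = 210.74 million (anyone who worked, including part-time for economic reasons, counts as employed).
Unemployed = 16.79 + 2.66 = 19.45 million (jobless and actively searching, or on temporary layoff).
Labor force = 210.74 + 19.45 = 230.19 million.
Not in labor force = 19.36 + 51.95 = 71.31 million (those not working and not actively searching are outside the labor force).
Civilian working-age population = 230.19 + 71.31 = 301.50 million.
Unemployment rate = 19.45 / 230.19 = 8.45%.
Labor force participation rate = 230.19 / 301.50 = 76.35%.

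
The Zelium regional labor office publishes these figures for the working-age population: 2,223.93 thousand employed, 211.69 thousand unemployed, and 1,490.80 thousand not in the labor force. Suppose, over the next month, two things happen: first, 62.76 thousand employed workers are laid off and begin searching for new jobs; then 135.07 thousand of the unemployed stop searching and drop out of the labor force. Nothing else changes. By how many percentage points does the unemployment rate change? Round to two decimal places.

Initially, labor force = 2,223.93 + 211.69 = 2,435.62 thousand, so u = 211.69/2,435.62 = 8.69%.
After the first change, employed falls and unemployed rises by 62.76; labor force unchanged → E = 2,161.17, U = 274.45, labor force = 2,435.62 thousand.
After the second change, unemployed and labor force both fall by 135.07 → E = 2,161.17, U = 139.38, labor force = 2,300.55 thousand.
New unemployment rate = 139.38 / 2,300.55 = 6.06%.
Change = 6.06% − 8.69% = −2.63 percentage points.

The unemployment rate changes by −2.63 percentage points.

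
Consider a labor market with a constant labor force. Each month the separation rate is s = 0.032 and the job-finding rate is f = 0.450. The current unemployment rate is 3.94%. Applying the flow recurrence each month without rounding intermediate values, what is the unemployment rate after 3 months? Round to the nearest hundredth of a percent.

Unemployment rate after three months ≈ 6.26%.

With a fixed labor force, u_{t+1} = u_t + s·(1−u_t) − f·u_t = u_t·(1−s−f) + s.
Here 1−s−f = 0.518 and s = 0.032.
u_1 = 0.039400 × 0.518 + 0.032 = 0.052409.
u_2 = 0.052409 × 0.518 + 0.032 = 0.059148.
u_3 = 0.059148 × 0.518 + 0.032 = 0.062639.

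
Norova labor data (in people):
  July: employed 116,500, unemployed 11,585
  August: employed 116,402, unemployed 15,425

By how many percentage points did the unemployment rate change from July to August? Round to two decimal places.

July: labor force = 116,500 + 11,585 = 128,085; u = 11,585/128,085 = 9.04%.
August: labor force = 116,402 + 15,425 = 131,827; u = 15,425/131,827 = 11.70%.
Change = 11.70% − 9.04% = +2.66 pp.

The unemployment rate changed by +2.66 percentage points.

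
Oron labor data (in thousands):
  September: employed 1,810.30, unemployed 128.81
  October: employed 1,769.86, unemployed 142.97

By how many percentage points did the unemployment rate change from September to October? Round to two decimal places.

September: labor force = 1,810.30 + 128.81 = 1,939.11; u = 128.81/1,939.11 = 6.64%.
October: labor force = 1,769.86 + 142.97 = 1,912.83; u = 142.97/1,912.83 = 7.47%.
Change = 7.47% − 6.64% = +0.83 pp.

The unemployment rate changed by +0.83 percentage points.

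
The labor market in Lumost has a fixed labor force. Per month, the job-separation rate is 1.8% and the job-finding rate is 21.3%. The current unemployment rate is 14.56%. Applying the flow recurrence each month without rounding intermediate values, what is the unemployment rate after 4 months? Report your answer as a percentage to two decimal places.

With a fixed labor force, u_{t+1} = u_t + s·(1−u_t) − f·u_t = u_t·(1−s−f) + s.
Here 1−s−f = 0.769 and s = 0.018.
u_1 = 0.145600 × 0.769 + 0.018 = 0.129966.
u_2 = 0.129966 × 0.769 + 0.018 = 0.117944.
u_3 = 0.117944 × 0.769 + 0.018 = 0.108699.
u_4 = 0.108699 × 0.769 + 0.018 = 0.101590.

Unemployment rate after four months ≈ 10.16%.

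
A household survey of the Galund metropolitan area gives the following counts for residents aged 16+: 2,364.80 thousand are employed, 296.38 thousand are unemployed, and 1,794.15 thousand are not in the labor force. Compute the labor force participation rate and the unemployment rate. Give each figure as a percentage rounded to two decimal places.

Labor force = employed + unemployed = 2,364.80 + 296.38 = 2,661.18 thousand.
Working-age population = 2,661.18 + 1,794.15 = 4,455.33 thousand.
Unemployment rate = 296.38 / 2,661.18 = 11.14%.
Labor force participation rate = 2,661.18 / 4,455.33 = 59.73%.

Labor force participation rate ≈ 59.73%; unemployment rate ≈ 11.14%.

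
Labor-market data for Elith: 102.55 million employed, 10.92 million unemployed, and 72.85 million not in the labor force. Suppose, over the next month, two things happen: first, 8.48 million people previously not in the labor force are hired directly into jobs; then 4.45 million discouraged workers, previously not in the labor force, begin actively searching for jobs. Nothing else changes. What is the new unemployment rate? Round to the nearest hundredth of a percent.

New unemployment rate ≈ 12.16%.

Initially, labor force = 102.55 + 10.92 = 113.47 million, so u = 10.92/113.47 = 9.62%.
After the first change, employed and labor force both rise by 8.48; unemployed unchanged → E = 111.03, U = 10.92, labor force = 121.95 million.
After the second change, unemployed and labor force both rise by 4.45 → E = 111.03, U = 15.37, labor force = 126.40 million.
New unemployment rate = 15.37 / 126.40 = 12.16%.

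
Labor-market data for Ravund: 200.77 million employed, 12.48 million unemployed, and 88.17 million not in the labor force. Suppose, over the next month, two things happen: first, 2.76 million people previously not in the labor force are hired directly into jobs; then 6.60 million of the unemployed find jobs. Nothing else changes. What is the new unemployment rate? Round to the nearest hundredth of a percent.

Initially, labor force = 200.77 + 12.48 = 213.25 million, so u = 12.48/213.25 = 5.85%.
After the first change, employed and labor force both rise by 2.76; unemployed unchanged → E = 203.53, U = 12.48, labor force = 216.01 million.
After the second change, unemployed falls and employed rises by 6.60; labor force unchanged → E = 210.13, U = 5.88, labor force = 216.01 million.
New unemployment rate = 5.88 / 216.01 = 2.72%.

New unemployment rate ≈ 2.72%.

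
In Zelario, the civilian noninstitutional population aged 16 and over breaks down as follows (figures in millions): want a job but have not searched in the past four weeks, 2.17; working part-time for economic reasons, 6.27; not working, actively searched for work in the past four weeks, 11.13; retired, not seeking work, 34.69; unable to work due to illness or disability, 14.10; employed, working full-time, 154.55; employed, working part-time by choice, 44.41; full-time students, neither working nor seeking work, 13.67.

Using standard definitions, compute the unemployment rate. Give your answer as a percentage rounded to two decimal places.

Employed = 6.27 + 154.55 + 44.41 = 205.23 million (anyone who worked, including part-time for economic reasons, counts as employed).
Unemployed = 11.13 million.
Labor force = 205.23 + 11.13 = 216.36 million.
Unemployment rate = 11.13 / 216.36 = 5.14%.

Unemployment rate ≈ 5.14%.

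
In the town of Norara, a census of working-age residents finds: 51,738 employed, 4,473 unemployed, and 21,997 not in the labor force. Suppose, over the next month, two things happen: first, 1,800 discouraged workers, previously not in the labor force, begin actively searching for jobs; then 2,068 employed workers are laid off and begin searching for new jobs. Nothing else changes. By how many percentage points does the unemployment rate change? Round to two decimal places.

The unemployment rate changes by +6.42 percentage points.

Initially, labor force = 51,738 + 4,473 = 56,211, so u = 4,473/56,211 = 7.96%.
After the first change, unemployed and labor force both rise by 1,800 → E = 51,738, U = 6,273, labor force = 58,011.
After the second change, employed falls and unemployed rises by 2,068; labor force unchanged → E = 49,670, U = 8,341, labor force = 58,011.
New unemployment rate = 8,341 / 58,011 = 14.38%.
Change = 14.38% − 7.96% = +6.42 percentage points.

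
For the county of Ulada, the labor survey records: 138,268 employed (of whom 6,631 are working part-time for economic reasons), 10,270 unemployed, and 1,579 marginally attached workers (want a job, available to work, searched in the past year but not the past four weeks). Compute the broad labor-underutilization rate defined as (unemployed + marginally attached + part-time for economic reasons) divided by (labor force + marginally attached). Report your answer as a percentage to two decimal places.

Broad underutilization rate ≈ 12.31%.

Labor force = 138,268 + 10,270 = 148,538.
Numerator = 10,270 + 1,579 + 6,631 = 18,480.
Denominator = 148,538 + 1,579 = 150,117.
Broad rate = 18,480 / 150,117 = 12.31%.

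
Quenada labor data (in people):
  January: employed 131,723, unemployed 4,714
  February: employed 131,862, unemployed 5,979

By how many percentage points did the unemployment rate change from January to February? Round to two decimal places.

The unemployment rate changed by +0.88 percentage points.

January: labor force = 131,723 + 4,714 = 136,437; u = 4,714/136,437 = 3.46%.
February: labor force = 131,862 + 5,979 = 137,841; u = 5,979/137,841 = 4.34%.
Change = 4.34% − 3.46% = +0.88 pp.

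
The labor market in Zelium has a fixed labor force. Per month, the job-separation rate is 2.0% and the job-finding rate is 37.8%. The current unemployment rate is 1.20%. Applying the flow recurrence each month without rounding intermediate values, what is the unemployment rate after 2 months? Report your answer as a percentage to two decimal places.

Unemployment rate after two months ≈ 3.64%.

With a fixed labor force, u_{t+1} = u_t + s·(1−u_t) − f·u_t = u_t·(1−s−f) + s.
Here 1−s−f = 0.602 and s = 0.020.
u_1 = 0.012000 × 0.602 + 0.020 = 0.027224.
u_2 = 0.027224 × 0.602 + 0.020 = 0.036389.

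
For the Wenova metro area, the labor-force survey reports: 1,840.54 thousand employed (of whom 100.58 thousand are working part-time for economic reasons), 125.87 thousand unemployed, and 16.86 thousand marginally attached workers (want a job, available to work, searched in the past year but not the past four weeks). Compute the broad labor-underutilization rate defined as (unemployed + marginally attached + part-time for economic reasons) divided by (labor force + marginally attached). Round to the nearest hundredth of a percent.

Labor force = 1,840.54 + 125.87 = 1,966.41 thousand.
Numerator = 125.87 + 16.86 + 100.58 = 243.31 thousand.
Denominator = 1,966.41 + 16.86 = 1,983.27 thousand.
Broad rate = 243.31 / 1,983.27 = 12.27%.

Broad underutilization rate ≈ 12.27%.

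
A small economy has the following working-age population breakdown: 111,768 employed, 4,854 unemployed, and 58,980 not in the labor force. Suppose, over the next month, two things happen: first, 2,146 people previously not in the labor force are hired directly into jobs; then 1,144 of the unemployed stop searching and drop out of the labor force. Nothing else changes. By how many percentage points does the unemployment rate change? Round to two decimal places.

The unemployment rate changes by −1.01 percentage points.

Initially, labor force = 111,768 + 4,854 = 116,622, so u = 4,854/116,622 = 4.16%.
After the first change, employed and labor force both rise by 2,146; unemployed unchanged → E = 113,914, U = 4,854, labor force = 118,768.
After the second change, unemployed and labor force both fall by 1,144 → E = 113,914, U = 3,710, labor force = 117,624.
New unemployment rate = 3,710 / 117,624 = 3.15%.
Change = 3.15% − 4.16% = −1.01 percentage points.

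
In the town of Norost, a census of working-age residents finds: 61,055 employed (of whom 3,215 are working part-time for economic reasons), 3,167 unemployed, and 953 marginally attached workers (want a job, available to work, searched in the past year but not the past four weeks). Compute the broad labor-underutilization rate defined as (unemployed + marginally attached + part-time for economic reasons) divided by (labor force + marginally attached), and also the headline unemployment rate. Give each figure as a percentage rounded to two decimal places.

Labor force = 61,055 + 3,167 = 64,222.
Numerator = 3,167 + 953 + 3,215 = 7,335.
Denominator = 64,222 + 953 = 65,175.
Broad rate = 7,335 / 65,175 = 11.25%.
Headline unemployment rate = 3,167 / 64,222 = 4.93%.

Broad underutilization rate ≈ 11.25%; headline unemployment rate ≈ 4.93%.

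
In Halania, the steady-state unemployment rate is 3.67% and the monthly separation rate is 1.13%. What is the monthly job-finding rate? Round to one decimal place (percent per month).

From u* = s/(s+f): f = s·(1−u)/u.
f = 1.13 × (1 − 0.0367) / 0.0367 = 1.0885 / 0.0367 ≈ 29.7% per month.

Job-finding rate ≈ 29.7% per month.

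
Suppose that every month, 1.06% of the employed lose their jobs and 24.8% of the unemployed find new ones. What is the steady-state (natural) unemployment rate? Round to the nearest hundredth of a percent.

At steady state the flows balance: s·E = f·U, so U/(E+U) = s/(s+f).
u* = 1.06 / (1.06 + 24.8) = 1.06 / 25.86 = 4.10%.

Steady-state unemployment rate ≈ 4.10%.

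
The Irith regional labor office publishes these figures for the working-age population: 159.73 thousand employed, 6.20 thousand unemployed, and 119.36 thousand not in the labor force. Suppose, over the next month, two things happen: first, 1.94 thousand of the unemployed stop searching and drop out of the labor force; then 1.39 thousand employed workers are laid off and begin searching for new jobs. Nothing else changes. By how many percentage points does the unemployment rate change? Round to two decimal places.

The unemployment rate changes by −0.29 percentage points.

Initially, labor force = 159.73 + 6.20 = 165.93 thousand, so u = 6.20/165.93 = 3.74%.
After the first change, unemployed and labor force both fall by 1.94 → E = 159.73, U = 4.26, labor force = 163.99 thousand.
After the second change, employed falls and unemployed rises by 1.39; labor force unchanged → E = 158.34, U = 5.65, labor force = 163.99 thousand.
New unemployment rate = 5.65 / 163.99 = 3.45%.
Change = 3.45% − 3.74% = −0.29 percentage points.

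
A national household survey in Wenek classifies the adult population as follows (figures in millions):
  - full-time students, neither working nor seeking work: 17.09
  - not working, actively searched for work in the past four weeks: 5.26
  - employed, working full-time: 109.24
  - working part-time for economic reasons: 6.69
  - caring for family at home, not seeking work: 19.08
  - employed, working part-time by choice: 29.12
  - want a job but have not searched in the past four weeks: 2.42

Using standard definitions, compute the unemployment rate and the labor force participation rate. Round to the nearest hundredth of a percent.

Employed = 109.24 + 6.69 + 29.12 = 145.05 million (anyone who worked, including part-time for economic reasons, counts as employed).
Unemployed = 5.26 million.
Labor force = 145.05 + 5.26 = 150.31 million.
Not in labor force = 17.09 + 19.08 + 2.42 = 38.59 million (those not working and not actively searching are outside the labor force — including those who want a job but have given up searching).
Civilian working-age population = 150.31 + 38.59 = 188.90 million.
Unemployment rate = 5.26 / 150.31 = 3.50%.
Labor force participation rate = 150.31 / 188.90 = 79.57%.

Unemployment rate ≈ 3.50%; labor force participation rate ≈ 79.57%.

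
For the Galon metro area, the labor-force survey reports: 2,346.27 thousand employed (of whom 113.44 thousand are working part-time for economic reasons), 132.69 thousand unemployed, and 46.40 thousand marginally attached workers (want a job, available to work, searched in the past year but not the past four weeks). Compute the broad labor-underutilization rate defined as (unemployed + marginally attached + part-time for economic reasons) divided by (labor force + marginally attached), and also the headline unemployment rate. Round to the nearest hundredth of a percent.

Labor force = 2,346.27 + 132.69 = 2,478.96 thousand.
Numerator = 132.69 + 46.40 + 113.44 = 292.53 thousand.
Denominator = 2,478.96 + 46.40 = 2,525.36 thousand.
Broad rate = 292.53 / 2,525.36 = 11.58%.
Headline unemployment rate = 132.69 / 2,478.96 = 5.35%.

Broad underutilization rate ≈ 11.58%; headline unemployment rate ≈ 5.35%.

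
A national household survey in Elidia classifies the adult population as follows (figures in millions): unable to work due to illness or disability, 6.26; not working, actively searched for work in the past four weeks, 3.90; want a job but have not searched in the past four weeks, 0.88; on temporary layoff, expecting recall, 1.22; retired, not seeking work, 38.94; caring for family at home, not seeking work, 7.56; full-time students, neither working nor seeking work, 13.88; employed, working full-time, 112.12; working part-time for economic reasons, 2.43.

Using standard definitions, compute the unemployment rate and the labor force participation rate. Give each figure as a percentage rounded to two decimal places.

Unemployment rate ≈ 4.28%; labor force participation rate ≈ 63.93%.

Employed = 112.12 + 2.43 = 114.55 million (anyone who worked, including part-time for economic reasons, counts as employed).
Unemployed = 3.90 + 1.22 = 5.12 million (jobless and actively searching, or on temporary layoff).
Labor force = 114.55 + 5.12 = 119.67 million.
Not in labor force = 6.26 + 0.88 + 38.94 + 7.56 + 13.88 = 67.52 million (those not working and not actively searching are outside the labor force — including those who want a job but have given up searching).
Civilian working-age population = 119.67 + 67.52 = 187.19 million.
Unemployment rate = 5.12 / 119.67 = 4.28%.
Labor force participation rate = 119.67 / 187.19 = 63.93%.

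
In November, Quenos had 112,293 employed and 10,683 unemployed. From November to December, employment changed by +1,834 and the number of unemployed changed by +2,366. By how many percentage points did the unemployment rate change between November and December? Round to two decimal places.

November: labor force = 112,293 + 10,683 = 122,976; u = 10,683/122,976 = 8.69%.
December: labor force = 114,127 + 13,049 = 127,176; u = 13,049/127,176 = 10.26%.
Change = 10.26% − 8.69% = +1.57 pp.

The unemployment rate changed by +1.57 percentage points.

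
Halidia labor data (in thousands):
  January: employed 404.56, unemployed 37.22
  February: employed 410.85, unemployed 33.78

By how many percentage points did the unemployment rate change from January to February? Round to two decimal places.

January: labor force = 404.56 + 37.22 = 441.78; u = 37.22/441.78 = 8.43%.
February: labor force = 410.85 + 33.78 = 444.63; u = 33.78/444.63 = 7.60%.
Change = 7.60% − 8.43% = −0.83 pp.

The unemployment rate changed by −0.83 percentage points.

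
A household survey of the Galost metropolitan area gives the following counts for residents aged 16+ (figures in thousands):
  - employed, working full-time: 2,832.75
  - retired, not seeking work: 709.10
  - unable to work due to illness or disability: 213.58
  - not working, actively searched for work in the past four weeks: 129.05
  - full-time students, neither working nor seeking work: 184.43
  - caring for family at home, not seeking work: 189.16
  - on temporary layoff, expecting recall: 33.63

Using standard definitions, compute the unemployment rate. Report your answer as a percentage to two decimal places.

Employed = 2,832.75 thousand.
Unemployed = 129.05 + 33.63 = 162.68 thousand (jobless and actively searching, or on temporary layoff).
Labor force = 2,832.75 + 162.68 = 2,995.43 thousand.
Unemployment rate = 162.68 / 2,995.43 = 5.43%.

Unemployment rate ≈ 5.43%.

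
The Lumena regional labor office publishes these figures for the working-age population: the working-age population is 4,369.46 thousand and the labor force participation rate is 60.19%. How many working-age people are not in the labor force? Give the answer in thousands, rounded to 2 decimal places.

About 1,739.48 thousand are not in the labor force.

Share not in the labor force = 1 − 0.6019 = 0.3981.
Not in labor force = 0.3981 × 4,369.46 ≈ 1,739.48 thousand.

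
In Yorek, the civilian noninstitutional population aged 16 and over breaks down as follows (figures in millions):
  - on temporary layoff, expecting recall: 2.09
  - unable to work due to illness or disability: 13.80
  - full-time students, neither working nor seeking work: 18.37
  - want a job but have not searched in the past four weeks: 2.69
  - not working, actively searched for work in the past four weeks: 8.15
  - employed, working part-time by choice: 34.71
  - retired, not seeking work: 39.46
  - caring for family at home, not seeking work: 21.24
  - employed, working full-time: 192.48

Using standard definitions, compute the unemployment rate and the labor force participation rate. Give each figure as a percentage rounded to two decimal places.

Employed = 34.71 + 192.48 = 227.19 million.
Unemployed = 2.09 + 8.15 = 10.24 million (jobless and actively searching, or on temporary layoff).
Labor force = 227.19 + 10.24 = 237.43 million.
Not in labor force = 13.80 + 18.37 + 2.69 + 39.46 + 21.24 = 95.56 million (those not working and not actively searching are outside the labor force — including those who want a job but have given up searching).
Civilian working-age population = 237.43 + 95.56 = 332.99 million.
Unemployment rate = 10.24 / 237.43 = 4.31%.
Labor force participation rate = 237.43 / 332.99 = 71.30%.

Unemployment rate ≈ 4.31%; labor force participation rate ≈ 71.30%.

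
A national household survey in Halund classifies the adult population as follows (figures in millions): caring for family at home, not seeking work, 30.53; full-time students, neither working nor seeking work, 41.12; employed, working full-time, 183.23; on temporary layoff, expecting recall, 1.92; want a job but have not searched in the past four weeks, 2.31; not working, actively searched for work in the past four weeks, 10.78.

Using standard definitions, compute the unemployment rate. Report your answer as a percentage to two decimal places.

Employed = 183.23 million.
Unemployed = 1.92 + 10.78 = 12.70 million (jobless and actively searching, or on temporary layoff).
Labor force = 183.23 + 12.70 = 195.93 million.
Unemployment rate = 12.70 / 195.93 = 6.48%.

Unemployment rate ≈ 6.48%.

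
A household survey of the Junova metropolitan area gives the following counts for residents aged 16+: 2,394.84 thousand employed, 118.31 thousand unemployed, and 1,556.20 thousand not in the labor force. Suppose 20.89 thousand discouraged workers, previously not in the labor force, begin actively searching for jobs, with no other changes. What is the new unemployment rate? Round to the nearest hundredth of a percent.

New unemployment rate ≈ 5.49%.

Initially, labor force = 2,394.84 + 118.31 = 2,513.15 thousand, so u = 118.31/2,513.15 = 4.71%.
After the change, unemployed and labor force both rise by 20.89 → E = 2,394.84, U = 139.20, labor force = 2,534.04 thousand.
New unemployment rate = 139.20 / 2,534.04 = 5.49%.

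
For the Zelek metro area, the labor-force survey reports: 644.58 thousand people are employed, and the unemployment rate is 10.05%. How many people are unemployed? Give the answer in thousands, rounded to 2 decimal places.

Let U be the number unemployed. The labor force is E + U, and U/(E+U) = 0.1005.
So U = 0.1005 × 644.58 / (1 − 0.1005) = 64.7803 / 0.8995 ≈ 72.02 thousand.

About 72.02 thousand are unemployed.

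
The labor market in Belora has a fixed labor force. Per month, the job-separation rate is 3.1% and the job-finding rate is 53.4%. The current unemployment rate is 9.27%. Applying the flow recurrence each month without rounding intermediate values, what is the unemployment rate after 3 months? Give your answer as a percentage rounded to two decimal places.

With a fixed labor force, u_{t+1} = u_t + s·(1−u_t) − f·u_t = u_t·(1−s−f) + s.
Here 1−s−f = 0.435 and s = 0.031.
u_1 = 0.092700 × 0.435 + 0.031 = 0.071324.
u_2 = 0.071324 × 0.435 + 0.031 = 0.062026.
u_3 = 0.062026 × 0.435 + 0.031 = 0.057981.

Unemployment rate after three months ≈ 5.80%.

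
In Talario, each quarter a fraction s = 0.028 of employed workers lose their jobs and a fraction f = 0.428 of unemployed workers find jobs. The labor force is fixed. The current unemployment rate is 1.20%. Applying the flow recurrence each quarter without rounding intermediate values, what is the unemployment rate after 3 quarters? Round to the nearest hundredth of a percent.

Unemployment rate after three quarters ≈ 5.35%.

With a fixed labor force, u_{t+1} = u_t + s·(1−u_t) − f·u_t = u_t·(1−s−f) + s.
Here 1−s−f = 0.544 and s = 0.028.
u_1 = 0.012000 × 0.544 + 0.028 = 0.034528.
u_2 = 0.034528 × 0.544 + 0.028 = 0.046783.
u_3 = 0.046783 × 0.544 + 0.028 = 0.053450.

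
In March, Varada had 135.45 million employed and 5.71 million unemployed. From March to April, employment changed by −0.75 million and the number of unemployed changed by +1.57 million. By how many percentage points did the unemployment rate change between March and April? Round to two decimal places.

March: labor force = 135.45 + 5.71 = 141.16; u = 5.71/141.16 = 4.05%.
April: labor force = 134.70 + 7.28 = 141.98; u = 7.28/141.98 = 5.13%.
Change = 5.13% − 4.05% = +1.08 pp.

The unemployment rate changed by +1.08 percentage points.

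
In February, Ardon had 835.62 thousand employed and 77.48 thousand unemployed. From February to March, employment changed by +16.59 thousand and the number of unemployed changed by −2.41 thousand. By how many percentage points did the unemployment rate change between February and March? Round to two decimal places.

The unemployment rate changed by −0.39 percentage points.

February: labor force = 835.62 + 77.48 = 913.10; u = 77.48/913.10 = 8.49%.
March: labor force = 852.21 + 75.07 = 927.28; u = 75.07/927.28 = 8.10%.
Change = 8.10% − 8.49% = −0.39 pp.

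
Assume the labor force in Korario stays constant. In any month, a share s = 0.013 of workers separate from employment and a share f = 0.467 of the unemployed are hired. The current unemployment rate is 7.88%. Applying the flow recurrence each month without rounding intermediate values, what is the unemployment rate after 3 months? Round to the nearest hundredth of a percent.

With a fixed labor force, u_{t+1} = u_t + s·(1−u_t) − f·u_t = u_t·(1−s−f) + s.
Here 1−s−f = 0.520 and s = 0.013.
u_1 = 0.078800 × 0.520 + 0.013 = 0.053976.
u_2 = 0.053976 × 0.520 + 0.013 = 0.041068.
u_3 = 0.041068 × 0.520 + 0.013 = 0.034355.

Unemployment rate after three months ≈ 3.44%.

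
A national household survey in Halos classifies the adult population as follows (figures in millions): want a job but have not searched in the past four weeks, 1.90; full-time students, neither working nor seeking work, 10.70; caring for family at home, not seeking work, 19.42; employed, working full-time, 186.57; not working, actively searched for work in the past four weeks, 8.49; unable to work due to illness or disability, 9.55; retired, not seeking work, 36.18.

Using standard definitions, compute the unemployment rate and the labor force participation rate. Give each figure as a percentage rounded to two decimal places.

Unemployment rate ≈ 4.35%; labor force participation rate ≈ 71.50%.

Employed = 186.57 million.
Unemployed = 8.49 million.
Labor force = 186.57 + 8.49 = 195.06 million.
Not in labor force = 1.90 + 10.70 + 19.42 + 9.55 + 36.18 = 77.75 million (those not working and not actively searching are outside the labor force — including those who want a job but have given up searching).
Civilian working-age population = 195.06 + 77.75 = 272.81 million.
Unemployment rate = 8.49 / 195.06 = 4.35%.
Labor force participation rate = 195.06 / 272.81 = 71.50%.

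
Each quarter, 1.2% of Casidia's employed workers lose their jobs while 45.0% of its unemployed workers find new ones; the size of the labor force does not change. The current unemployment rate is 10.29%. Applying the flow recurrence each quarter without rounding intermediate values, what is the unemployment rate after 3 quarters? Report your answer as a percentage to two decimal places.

With a fixed labor force, u_{t+1} = u_t + s·(1−u_t) − f·u_t = u_t·(1−s−f) + s.
Here 1−s−f = 0.538 and s = 0.012.
u_1 = 0.102900 × 0.538 + 0.012 = 0.067360.
u_2 = 0.067360 × 0.538 + 0.012 = 0.048240.
u_3 = 0.048240 × 0.538 + 0.012 = 0.037953.

Unemployment rate after three quarters ≈ 3.80%.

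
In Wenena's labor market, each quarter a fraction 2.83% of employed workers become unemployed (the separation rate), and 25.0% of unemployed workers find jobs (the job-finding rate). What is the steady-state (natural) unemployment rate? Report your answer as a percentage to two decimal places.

Steady-state unemployment rate ≈ 10.17%.

At steady state the flows balance: s·E = f·U, so U/(E+U) = s/(s+f).
u* = 2.83 / (2.83 + 25.0) = 2.83 / 27.83 = 10.17%.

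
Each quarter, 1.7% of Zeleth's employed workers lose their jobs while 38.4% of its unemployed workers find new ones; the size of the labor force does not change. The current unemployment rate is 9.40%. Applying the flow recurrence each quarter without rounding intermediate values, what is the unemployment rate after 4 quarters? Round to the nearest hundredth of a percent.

With a fixed labor force, u_{t+1} = u_t + s·(1−u_t) − f·u_t = u_t·(1−s−f) + s.
Here 1−s−f = 0.599 and s = 0.017.
u_1 = 0.094000 × 0.599 + 0.017 = 0.073306.
u_2 = 0.073306 × 0.599 + 0.017 = 0.060910.
u_3 = 0.060910 × 0.599 + 0.017 = 0.053485.
u_4 = 0.053485 × 0.599 + 0.017 = 0.049038.

Unemployment rate after four quarters ≈ 4.90%.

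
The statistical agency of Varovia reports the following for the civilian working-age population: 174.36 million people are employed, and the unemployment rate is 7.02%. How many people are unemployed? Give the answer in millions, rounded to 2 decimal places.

About 13.16 million are unemployed.

Let U be the number unemployed. The labor force is E + U, and U/(E+U) = 0.0702.
So U = 0.0702 × 174.36 / (1 − 0.0702) = 12.2401 / 0.9298 ≈ 13.16 million.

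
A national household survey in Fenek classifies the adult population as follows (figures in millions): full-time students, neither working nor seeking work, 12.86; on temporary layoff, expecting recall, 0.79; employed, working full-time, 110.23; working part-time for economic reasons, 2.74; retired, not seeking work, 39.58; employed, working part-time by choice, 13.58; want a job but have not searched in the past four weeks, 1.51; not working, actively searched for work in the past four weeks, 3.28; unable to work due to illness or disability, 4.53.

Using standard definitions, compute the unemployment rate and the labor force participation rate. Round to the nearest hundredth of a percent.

Employed = 110.23 + 2.74 + 13.58 = 126.55 million (anyone who worked, including part-time for economic reasons, counts as employed).
Unemployed = 0.79 + 3.28 = 4.07 million (jobless and actively searching, or on temporary layoff).
Labor force = 126.55 + 4.07 = 130.62 million.
Not in labor force = 12.86 + 39.58 + 1.51 + 4.53 = 58.48 million (those not working and not actively searching are outside the labor force — including those who want a job but have given up searching).
Civilian working-age population = 130.62 + 58.48 = 189.10 million.
Unemployment rate = 4.07 / 130.62 = 3.12%.
Labor force participation rate = 130.62 / 189.10 = 69.07%.

Unemployment rate ≈ 3.12%; labor force participation rate ≈ 69.07%.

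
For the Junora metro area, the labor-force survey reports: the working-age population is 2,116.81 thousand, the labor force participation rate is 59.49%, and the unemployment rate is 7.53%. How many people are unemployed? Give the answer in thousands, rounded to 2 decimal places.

About 94.82 thousand are unemployed.

Labor force = 0.5949 × 2,116.81 = 1,259.29 thousand.
Unemployed = 0.0753 × 1,259.29 ≈ 94.82 thousand.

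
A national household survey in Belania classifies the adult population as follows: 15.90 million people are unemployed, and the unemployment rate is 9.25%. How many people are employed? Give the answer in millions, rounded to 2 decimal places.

Labor force = U / u = 15.90 / 0.0925 ≈ 171.89 million.
Employed = labor force − unemployed = 171.89 − 15.90 = 155.99 million.

About 155.99 million are employed.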